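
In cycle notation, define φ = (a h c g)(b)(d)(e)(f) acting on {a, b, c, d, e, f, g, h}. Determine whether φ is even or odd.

odd

The cycle lengths are 4, 1, 1, 1, 1.
A cycle of length ℓ contributes ℓ−1 transpositions, so φ is a product of 3 transpositions — odd.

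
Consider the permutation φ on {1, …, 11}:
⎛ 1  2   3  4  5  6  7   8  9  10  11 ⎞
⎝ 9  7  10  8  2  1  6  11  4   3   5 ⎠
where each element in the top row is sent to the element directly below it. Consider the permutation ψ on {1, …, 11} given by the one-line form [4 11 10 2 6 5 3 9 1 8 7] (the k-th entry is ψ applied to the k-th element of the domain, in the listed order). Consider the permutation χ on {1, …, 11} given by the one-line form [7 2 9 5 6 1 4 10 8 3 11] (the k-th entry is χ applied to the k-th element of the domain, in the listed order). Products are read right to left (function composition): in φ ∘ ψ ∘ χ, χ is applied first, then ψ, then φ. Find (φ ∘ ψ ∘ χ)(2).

Chase 2: χ(2) = 2; ψ(2) = 11; φ(11) = 5. Hence (φ ∘ ψ ∘ χ)(2) = 5.

5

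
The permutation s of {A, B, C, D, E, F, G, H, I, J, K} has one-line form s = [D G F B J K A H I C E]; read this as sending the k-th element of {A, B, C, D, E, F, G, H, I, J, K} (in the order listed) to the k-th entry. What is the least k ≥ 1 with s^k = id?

Decomposing into disjoint cycles gives cycle lengths 5, 4, 1, 1.
The order of s is the least common multiple of its cycle lengths: lcm(5, 4) = 20.

20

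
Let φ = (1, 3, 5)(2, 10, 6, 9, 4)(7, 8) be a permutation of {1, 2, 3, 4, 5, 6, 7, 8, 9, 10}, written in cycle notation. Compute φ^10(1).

1 lies in the 3-cycle (1, 3, 5).
On a 3-cycle, φ^3 is the identity, so φ^10 = φ^1 there (10 ≡ 1 mod 3).
Advancing 1 step from 1: 1 → 3.

3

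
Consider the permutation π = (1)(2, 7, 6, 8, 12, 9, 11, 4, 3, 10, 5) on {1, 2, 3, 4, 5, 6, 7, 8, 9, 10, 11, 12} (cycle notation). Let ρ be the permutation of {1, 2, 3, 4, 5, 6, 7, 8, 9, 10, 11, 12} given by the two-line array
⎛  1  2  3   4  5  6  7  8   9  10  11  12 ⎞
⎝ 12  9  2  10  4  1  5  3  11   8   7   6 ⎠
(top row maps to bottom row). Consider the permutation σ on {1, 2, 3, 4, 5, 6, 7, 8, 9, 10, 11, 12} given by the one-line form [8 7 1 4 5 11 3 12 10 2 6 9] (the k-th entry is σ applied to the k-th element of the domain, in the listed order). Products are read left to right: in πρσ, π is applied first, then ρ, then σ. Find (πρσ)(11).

2

Apply the permutations in order: π(11) = 4, then ρ(4) = 10, then σ(10) = 2. So (πρσ)(11) = 2.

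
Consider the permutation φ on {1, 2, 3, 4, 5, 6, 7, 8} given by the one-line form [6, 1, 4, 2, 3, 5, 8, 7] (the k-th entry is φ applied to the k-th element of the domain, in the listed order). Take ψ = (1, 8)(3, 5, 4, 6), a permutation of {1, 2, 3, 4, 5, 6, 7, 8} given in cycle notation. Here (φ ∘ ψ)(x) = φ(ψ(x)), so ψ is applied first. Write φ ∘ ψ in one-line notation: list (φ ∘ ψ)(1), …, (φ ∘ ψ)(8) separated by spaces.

7 1 3 5 2 4 8 6

(φ ∘ ψ)(x) = φ(ψ(x)). Computing each image: φ(ψ(1)) = φ(8) = 7, φ(ψ(2)) = φ(2) = 1, φ(ψ(3)) = φ(5) = 3, φ(ψ(4)) = φ(6) = 5, φ(ψ(5)) = φ(4) = 2, φ(ψ(6)) = φ(3) = 4, φ(ψ(7)) = φ(7) = 8, φ(ψ(8)) = φ(1) = 6.
Hence φ ∘ ψ = [7 1 3 5 2 4 8 6].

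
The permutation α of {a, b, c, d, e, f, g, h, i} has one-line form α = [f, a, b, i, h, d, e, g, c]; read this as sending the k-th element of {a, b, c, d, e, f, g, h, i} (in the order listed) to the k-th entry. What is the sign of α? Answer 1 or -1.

-1

In disjoint-cycle form the cycle lengths are 6, 3.
A cycle of length ℓ contributes ℓ−1 transpositions, so α is a product of 5 + 2 = 7 transpositions — odd.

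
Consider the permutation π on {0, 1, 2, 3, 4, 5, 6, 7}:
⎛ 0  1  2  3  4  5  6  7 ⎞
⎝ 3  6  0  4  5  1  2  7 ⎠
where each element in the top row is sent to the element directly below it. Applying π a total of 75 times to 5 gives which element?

3

Tracing 5 → 1 → … returns to 5 after 7 steps, so 5 lies in a 7-cycle (0, 3, 4, 5, 1, 6, 2).
Powers repeat with period 7 on this cycle, and 75 mod 7 = 5, so π^75(5) = π^5(5).
Advancing 5 steps from 5: 5 → 1 → 6 → 2 → 0 → 3.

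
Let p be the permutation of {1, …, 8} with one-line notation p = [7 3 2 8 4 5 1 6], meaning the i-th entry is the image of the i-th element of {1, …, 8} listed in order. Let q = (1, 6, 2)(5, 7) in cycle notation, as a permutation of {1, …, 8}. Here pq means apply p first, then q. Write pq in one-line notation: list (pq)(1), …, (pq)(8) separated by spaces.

(pq)(x) = q(p(x)). Computing each image: q(p(1)) = q(7) = 5, q(p(2)) = q(3) = 3, q(p(3)) = q(2) = 1, q(p(4)) = q(8) = 8, q(p(5)) = q(4) = 4, q(p(6)) = q(5) = 7, q(p(7)) = q(1) = 6, q(p(8)) = q(6) = 2.
Hence pq = [5 3 1 8 4 7 6 2].

5 3 1 8 4 7 6 2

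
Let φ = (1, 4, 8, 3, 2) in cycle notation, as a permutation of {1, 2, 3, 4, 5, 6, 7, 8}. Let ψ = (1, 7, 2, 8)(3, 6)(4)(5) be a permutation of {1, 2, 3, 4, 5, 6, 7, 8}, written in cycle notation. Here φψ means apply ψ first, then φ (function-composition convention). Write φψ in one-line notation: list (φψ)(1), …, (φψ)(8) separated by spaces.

7 3 6 8 5 2 1 4

Chase each element through ψ then φ: 1 → 7 → 7; 2 → 8 → 3; 3 → 6 → 6; 4 → 4 → 8; 5 → 5 → 5; 6 → 3 → 2; 7 → 2 → 1; 8 → 1 → 4.
So φψ in one-line form is 7 3 6 8 5 2 1 4.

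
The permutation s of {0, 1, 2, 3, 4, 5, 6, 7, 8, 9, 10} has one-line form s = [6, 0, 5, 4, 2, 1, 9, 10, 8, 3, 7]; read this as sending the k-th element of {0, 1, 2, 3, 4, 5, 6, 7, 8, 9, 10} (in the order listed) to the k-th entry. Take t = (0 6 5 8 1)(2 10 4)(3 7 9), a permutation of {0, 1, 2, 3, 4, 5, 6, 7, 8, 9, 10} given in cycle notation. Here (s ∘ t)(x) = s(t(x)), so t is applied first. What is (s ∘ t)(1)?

t(1) = 0, then s(0) = 6; composing gives (s ∘ t)(1) = 6.

6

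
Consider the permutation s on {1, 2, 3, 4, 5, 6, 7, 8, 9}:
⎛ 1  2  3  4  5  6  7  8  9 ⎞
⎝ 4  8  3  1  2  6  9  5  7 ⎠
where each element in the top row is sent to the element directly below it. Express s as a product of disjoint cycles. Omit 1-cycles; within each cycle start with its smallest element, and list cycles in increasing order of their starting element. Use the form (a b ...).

From 1: 1 → 4 → 1, closing the cycle (1 4).
Continuing from each remaining unvisited element yields (1 4)(2 8 5)(7 9).

(1 4)(2 8 5)(7 9)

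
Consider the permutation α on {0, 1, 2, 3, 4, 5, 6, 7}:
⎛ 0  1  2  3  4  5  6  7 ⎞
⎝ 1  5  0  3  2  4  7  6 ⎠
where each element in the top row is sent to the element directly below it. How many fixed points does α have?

1

The fixed points (elements with α(x) = x) are {3}, so there is 1.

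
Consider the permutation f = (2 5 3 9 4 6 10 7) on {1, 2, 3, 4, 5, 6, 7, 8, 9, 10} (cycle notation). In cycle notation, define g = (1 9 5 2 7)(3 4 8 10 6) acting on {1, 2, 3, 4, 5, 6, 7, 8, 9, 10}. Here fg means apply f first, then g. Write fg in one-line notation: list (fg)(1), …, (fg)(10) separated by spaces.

(fg)(x) = g(f(x)). Computing each image: g(f(1)) = g(1) = 9, g(f(2)) = g(5) = 2, g(f(3)) = g(9) = 5, g(f(4)) = g(6) = 3, g(f(5)) = g(3) = 4, g(f(6)) = g(10) = 6, g(f(7)) = g(2) = 7, g(f(8)) = g(8) = 10, g(f(9)) = g(4) = 8, g(f(10)) = g(7) = 1.
Hence fg = [9 2 5 3 4 6 7 10 8 1].

9 2 5 3 4 6 7 10 8 1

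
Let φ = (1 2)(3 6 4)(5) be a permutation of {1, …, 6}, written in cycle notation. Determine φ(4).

3

In the cycle (3 6 4), 4 is followed by 3, so φ(4) = 3.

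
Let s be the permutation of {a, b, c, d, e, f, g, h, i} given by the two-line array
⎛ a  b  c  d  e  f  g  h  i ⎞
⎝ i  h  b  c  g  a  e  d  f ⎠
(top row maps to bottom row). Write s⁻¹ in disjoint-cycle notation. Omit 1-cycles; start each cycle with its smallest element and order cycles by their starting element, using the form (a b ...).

(a f i)(b c d h)(e g)

First write s in disjoint cycles: (a i f)(b h d c)(e g).
The inverse reverses every cycle; in canonical form, s⁻¹ = (a f i)(b c d h)(e g).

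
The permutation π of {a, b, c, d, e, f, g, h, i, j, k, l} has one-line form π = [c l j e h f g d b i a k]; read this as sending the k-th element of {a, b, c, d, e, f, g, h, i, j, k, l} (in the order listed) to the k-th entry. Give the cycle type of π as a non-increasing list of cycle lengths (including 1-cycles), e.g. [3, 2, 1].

[7, 3, 1, 1]

The disjoint cycles are (a, c, j, i, b, l, k)(d, e, h)(f)(g), with lengths 7, 3, 1, 1 in non-increasing order.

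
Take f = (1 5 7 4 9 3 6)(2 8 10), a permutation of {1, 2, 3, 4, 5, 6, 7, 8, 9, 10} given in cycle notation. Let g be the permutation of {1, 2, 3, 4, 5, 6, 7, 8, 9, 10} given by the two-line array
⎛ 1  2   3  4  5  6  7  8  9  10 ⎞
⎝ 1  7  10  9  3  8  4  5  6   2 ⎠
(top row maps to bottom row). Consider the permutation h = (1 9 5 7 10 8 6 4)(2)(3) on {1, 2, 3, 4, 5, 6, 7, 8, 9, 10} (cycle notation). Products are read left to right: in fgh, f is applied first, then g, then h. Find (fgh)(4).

4

Apply the permutations in order: f(4) = 9, then g(9) = 6, then h(6) = 4. So (fgh)(4) = 4.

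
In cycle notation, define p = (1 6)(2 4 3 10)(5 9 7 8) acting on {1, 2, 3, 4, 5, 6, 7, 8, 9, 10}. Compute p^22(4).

10

4 lies in the 4-cycle (2 4 3 10).
Since the cycle has length 4, p^22 acts on it the same as p^2 (22 mod 4 = 2).
Advancing 2 steps from 4: 4 → 3 → 10.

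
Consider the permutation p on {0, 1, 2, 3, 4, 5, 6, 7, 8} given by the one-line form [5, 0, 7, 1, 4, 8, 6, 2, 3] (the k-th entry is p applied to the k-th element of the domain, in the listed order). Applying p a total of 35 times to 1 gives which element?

1

Tracing 1 → 0 → … returns to 1 after 5 steps, so 1 lies in a 5-cycle (0 5 8 3 1).
On a 5-cycle, p^5 is the identity, so p^35 = p^0 there (35 ≡ 0 mod 5).
So p^35(1) = 1.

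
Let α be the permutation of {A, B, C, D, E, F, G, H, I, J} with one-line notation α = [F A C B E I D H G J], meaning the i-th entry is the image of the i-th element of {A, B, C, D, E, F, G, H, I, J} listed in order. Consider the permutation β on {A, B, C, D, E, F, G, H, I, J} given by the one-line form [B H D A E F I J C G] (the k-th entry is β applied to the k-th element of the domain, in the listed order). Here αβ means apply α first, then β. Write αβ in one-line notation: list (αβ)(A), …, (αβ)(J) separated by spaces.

(αβ)(x) = β(α(x)). Computing each image: β(α(A)) = β(F) = F, β(α(B)) = β(A) = B, β(α(C)) = β(C) = D, β(α(D)) = β(B) = H, β(α(E)) = β(E) = E, β(α(F)) = β(I) = C, β(α(G)) = β(D) = A, β(α(H)) = β(H) = J, β(α(I)) = β(G) = I, β(α(J)) = β(J) = G.
Hence αβ = [F B D H E C A J I G].

F B D H E C A J I G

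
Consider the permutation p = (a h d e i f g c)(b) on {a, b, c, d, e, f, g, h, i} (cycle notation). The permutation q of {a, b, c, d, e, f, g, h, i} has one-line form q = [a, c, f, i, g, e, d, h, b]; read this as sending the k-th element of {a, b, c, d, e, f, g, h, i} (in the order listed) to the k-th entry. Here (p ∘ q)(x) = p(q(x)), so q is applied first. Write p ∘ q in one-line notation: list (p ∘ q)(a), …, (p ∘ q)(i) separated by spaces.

(p ∘ q)(x) = p(q(x)). Computing each image: p(q(a)) = p(a) = h, p(q(b)) = p(c) = a, p(q(c)) = p(f) = g, p(q(d)) = p(i) = f, p(q(e)) = p(g) = c, p(q(f)) = p(e) = i, p(q(g)) = p(d) = e, p(q(h)) = p(h) = d, p(q(i)) = p(b) = b.
Hence p ∘ q = [h a g f c i e d b].

h a g f c i e d b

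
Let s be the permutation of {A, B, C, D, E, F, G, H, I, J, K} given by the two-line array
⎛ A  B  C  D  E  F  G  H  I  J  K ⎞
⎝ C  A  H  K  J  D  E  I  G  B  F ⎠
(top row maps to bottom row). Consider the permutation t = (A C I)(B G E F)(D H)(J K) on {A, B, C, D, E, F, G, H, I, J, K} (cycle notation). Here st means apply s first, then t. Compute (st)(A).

(st)(A) = t(s(A)). s(A) = C, then t(C) = I. So (st)(A) = I.

I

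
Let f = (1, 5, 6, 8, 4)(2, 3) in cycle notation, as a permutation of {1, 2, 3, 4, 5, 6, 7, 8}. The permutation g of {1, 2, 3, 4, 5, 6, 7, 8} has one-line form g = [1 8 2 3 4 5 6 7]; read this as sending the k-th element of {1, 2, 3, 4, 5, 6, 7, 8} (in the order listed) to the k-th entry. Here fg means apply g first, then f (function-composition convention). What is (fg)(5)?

1

g(5) = 4, then f(4) = 1; composing gives (fg)(5) = 1.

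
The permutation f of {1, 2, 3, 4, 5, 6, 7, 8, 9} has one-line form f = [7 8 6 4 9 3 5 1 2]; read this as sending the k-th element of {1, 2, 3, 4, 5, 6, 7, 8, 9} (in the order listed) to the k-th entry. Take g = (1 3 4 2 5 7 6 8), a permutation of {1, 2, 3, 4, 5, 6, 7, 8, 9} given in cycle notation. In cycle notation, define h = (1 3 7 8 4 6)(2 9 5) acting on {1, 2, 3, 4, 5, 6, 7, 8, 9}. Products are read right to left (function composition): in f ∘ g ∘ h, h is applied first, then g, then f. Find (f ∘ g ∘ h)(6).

(f ∘ g ∘ h)(6) = f(g(h(6))). h(6) = 1, then g(1) = 3, then f(3) = 6, so the result is 6.

6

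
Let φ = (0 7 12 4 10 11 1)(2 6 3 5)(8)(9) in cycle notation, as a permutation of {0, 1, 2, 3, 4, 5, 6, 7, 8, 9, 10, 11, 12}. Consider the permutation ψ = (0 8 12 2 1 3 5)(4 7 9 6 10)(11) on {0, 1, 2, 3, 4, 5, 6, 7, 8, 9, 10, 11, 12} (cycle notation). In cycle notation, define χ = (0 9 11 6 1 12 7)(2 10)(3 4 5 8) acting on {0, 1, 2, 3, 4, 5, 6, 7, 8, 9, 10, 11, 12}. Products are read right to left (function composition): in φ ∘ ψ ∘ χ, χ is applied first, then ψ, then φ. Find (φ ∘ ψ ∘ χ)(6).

5

Apply the permutations in order: χ(6) = 1, then ψ(1) = 3, then φ(3) = 5. So (φ ∘ ψ ∘ χ)(6) = 5.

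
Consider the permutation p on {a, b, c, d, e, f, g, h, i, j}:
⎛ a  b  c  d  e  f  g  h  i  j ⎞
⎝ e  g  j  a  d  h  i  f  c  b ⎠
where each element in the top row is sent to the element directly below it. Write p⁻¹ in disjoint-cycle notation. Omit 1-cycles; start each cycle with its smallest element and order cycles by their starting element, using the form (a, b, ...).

First write p in disjoint cycles: (a, e, d)(b, g, i, c, j)(f, h).
The inverse reverses every cycle; in canonical form, p⁻¹ = (a, d, e)(b, j, c, i, g)(f, h).

(a, d, e)(b, j, c, i, g)(f, h)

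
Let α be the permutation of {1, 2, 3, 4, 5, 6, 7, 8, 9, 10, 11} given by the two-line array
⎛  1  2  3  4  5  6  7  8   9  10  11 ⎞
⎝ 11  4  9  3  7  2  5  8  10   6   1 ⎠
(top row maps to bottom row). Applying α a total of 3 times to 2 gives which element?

Tracing 2 → 4 → … returns to 2 after 6 steps, so 2 lies in a 6-cycle (2 4 3 9 10 6).
Stepping 3 places around the cycle: 2 → 4 → 3 → 9.

9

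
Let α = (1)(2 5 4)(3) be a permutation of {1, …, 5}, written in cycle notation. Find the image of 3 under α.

3

The 1-cycle (3) fixes 3, so α(3) = 3.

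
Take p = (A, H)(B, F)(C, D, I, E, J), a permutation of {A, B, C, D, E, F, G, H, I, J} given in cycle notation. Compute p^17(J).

J lies in the 5-cycle (C, D, I, E, J).
On a 5-cycle, p^5 is the identity, so p^17 = p^2 there (17 ≡ 2 mod 5).
Advancing 2 steps from J: J → C → D.

D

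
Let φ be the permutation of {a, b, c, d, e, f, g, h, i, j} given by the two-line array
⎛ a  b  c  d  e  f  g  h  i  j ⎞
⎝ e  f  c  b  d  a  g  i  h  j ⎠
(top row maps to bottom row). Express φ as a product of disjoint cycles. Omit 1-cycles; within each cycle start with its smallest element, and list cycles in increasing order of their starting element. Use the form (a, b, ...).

Start at a and follow images: a → e → d → b → f → a, giving the cycle (a, e, d, b, f).
Continuing from each remaining unvisited element yields (a, e, d, b, f)(h, i).

(a, e, d, b, f)(h, i)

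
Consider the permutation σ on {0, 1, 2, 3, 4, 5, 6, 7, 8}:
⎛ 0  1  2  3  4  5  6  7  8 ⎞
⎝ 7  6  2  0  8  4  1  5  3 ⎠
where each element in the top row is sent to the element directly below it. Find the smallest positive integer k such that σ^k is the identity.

Decomposing into disjoint cycles gives cycle lengths 6, 2, 1.
Since disjoint cycles commute, ord(σ) = lcm(6, 2) = 6.

6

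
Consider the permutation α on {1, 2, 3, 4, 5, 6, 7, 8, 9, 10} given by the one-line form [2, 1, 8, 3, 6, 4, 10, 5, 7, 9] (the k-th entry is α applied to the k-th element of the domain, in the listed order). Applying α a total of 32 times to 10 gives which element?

Tracing 10 → 9 → … returns to 10 after 3 steps, so 10 lies in a 3-cycle (7 10 9).
Since the cycle has length 3, α^32 acts on it the same as α^2 (32 mod 3 = 2).
Stepping 2 places around the cycle: 10 → 9 → 7.

7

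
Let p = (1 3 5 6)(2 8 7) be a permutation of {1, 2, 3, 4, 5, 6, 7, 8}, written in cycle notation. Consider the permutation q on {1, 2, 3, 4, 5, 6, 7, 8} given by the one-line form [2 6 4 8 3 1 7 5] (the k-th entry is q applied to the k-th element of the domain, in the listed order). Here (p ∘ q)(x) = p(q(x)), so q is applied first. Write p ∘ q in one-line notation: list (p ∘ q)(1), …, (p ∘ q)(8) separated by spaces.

(p ∘ q)(x) = p(q(x)). Computing each image: p(q(1)) = p(2) = 8, p(q(2)) = p(6) = 1, p(q(3)) = p(4) = 4, p(q(4)) = p(8) = 7, p(q(5)) = p(3) = 5, p(q(6)) = p(1) = 3, p(q(7)) = p(7) = 2, p(q(8)) = p(5) = 6.
Hence p ∘ q = [8 1 4 7 5 3 2 6].

8 1 4 7 5 3 2 6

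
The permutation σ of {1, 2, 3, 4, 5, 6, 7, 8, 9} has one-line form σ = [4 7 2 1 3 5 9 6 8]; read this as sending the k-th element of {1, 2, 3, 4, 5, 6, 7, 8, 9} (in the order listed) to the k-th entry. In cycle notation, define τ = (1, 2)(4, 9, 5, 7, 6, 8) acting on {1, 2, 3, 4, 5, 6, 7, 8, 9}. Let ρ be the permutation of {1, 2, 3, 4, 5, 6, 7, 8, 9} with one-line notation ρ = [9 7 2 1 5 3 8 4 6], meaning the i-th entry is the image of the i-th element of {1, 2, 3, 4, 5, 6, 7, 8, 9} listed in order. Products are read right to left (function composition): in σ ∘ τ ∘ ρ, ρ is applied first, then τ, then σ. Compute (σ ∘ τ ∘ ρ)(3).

Chase 3: ρ(3) = 2; τ(2) = 1; σ(1) = 4. Hence (σ ∘ τ ∘ ρ)(3) = 4.

4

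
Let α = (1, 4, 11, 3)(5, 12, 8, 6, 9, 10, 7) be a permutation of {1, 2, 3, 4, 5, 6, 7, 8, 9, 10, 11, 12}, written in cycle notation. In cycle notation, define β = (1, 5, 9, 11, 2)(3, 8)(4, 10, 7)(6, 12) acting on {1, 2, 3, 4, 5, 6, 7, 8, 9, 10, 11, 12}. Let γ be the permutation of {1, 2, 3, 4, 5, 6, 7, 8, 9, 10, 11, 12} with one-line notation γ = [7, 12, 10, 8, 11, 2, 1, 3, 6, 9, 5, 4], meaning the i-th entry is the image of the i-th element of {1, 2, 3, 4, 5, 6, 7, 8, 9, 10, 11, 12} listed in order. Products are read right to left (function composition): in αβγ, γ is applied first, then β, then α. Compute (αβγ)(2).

9

(αβγ)(2) = α(β(γ(2))). γ(2) = 12, then β(12) = 6, then α(6) = 9, so the result is 9.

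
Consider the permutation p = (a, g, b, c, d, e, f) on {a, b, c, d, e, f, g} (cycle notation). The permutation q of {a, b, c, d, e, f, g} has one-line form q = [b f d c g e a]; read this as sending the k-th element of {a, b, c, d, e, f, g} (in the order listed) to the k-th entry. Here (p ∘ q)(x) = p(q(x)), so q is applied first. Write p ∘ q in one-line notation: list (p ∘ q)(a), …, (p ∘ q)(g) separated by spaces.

For each element, apply q then p: a → b → c; b → f → a; c → d → e; d → c → d; e → g → b; f → e → f; g → a → g.
Collecting the images, p ∘ q = [c a e d b f g].

c a e d b f g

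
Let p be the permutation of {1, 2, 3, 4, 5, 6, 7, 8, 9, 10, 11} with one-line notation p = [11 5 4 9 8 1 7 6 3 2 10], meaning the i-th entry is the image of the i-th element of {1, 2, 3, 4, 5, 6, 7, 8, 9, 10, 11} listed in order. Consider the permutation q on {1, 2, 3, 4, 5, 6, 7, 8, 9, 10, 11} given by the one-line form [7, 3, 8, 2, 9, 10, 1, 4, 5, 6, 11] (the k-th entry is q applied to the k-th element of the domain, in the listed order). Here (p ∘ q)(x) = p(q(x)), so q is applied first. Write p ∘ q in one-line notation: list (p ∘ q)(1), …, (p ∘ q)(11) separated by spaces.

7 4 6 5 3 2 11 9 8 1 10

(p ∘ q)(x) = p(q(x)). Computing each image: p(q(1)) = p(7) = 7, p(q(2)) = p(3) = 4, p(q(3)) = p(8) = 6, p(q(4)) = p(2) = 5, p(q(5)) = p(9) = 3, p(q(6)) = p(10) = 2, p(q(7)) = p(1) = 11, p(q(8)) = p(4) = 9, p(q(9)) = p(5) = 8, p(q(10)) = p(6) = 1, p(q(11)) = p(11) = 10.
Hence p ∘ q = [7 4 6 5 3 2 11 9 8 1 10].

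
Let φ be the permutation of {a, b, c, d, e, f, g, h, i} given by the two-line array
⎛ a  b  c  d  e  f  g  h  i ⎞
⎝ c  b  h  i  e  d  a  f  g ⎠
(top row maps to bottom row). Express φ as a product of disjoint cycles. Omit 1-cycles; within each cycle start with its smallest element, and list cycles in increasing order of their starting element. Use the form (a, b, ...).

From a: a → c → h → f → d → i → g → a, closing the cycle (a, c, h, f, d, i, g).
Continuing from each remaining unvisited element yields (a, c, h, f, d, i, g).

(a, c, h, f, d, i, g)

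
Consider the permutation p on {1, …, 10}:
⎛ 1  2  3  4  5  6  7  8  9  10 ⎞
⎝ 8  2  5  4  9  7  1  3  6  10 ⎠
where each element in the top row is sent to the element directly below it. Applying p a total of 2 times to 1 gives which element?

Tracing 1 → 8 → … returns to 1 after 7 steps, so 1 lies in a 7-cycle (1 8 3 5 9 6 7).
Stepping 2 places around the cycle: 1 → 8 → 3.

3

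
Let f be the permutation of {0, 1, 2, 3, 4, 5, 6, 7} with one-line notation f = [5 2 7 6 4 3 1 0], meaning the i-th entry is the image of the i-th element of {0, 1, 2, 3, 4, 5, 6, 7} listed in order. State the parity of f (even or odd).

even

In disjoint-cycle form the cycle lengths are 7, 1.
A cycle of length ℓ contributes ℓ−1 transpositions, so f is a product of 6 transpositions — even.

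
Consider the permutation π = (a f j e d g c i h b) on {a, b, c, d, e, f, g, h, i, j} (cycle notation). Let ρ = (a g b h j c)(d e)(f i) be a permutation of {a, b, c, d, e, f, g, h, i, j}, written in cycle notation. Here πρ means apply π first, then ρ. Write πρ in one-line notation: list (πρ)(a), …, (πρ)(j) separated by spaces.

For each element, apply π then ρ: a → f → i; b → a → g; c → i → f; d → g → b; e → d → e; f → j → c; g → c → a; h → b → h; i → h → j; j → e → d.
Collecting the images, πρ = [i g f b e c a h j d].

i g f b e c a h j d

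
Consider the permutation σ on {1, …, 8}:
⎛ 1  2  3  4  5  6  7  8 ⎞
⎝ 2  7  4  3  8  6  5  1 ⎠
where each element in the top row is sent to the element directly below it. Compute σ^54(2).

Tracing 2 → 7 → … returns to 2 after 5 steps, so 2 lies in a 5-cycle (1, 2, 7, 5, 8).
Powers repeat with period 5 on this cycle, and 54 mod 5 = 4, so σ^54(2) = σ^4(2).
Advancing 4 steps from 2: 2 → 7 → 5 → 8 → 1.

1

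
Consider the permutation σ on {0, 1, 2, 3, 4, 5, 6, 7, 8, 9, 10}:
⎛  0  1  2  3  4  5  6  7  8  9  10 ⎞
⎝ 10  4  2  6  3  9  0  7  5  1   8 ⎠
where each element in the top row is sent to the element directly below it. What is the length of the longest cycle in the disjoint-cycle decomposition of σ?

Decomposing into disjoint cycles gives (0 10 8 5 9 1 4 3 6); the longest has length 9.

9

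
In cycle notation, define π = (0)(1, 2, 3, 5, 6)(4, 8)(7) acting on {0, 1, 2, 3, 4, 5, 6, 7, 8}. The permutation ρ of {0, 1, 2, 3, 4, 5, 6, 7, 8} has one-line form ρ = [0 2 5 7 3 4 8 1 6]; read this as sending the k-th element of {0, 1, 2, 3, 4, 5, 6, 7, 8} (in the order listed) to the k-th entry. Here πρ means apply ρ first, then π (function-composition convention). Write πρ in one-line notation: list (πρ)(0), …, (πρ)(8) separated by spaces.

0 3 6 7 5 8 4 2 1

(πρ)(x) = π(ρ(x)). Computing each image: π(ρ(0)) = π(0) = 0, π(ρ(1)) = π(2) = 3, π(ρ(2)) = π(5) = 6, π(ρ(3)) = π(7) = 7, π(ρ(4)) = π(3) = 5, π(ρ(5)) = π(4) = 8, π(ρ(6)) = π(8) = 4, π(ρ(7)) = π(1) = 2, π(ρ(8)) = π(6) = 1.
Hence πρ = [0 3 6 7 5 8 4 2 1].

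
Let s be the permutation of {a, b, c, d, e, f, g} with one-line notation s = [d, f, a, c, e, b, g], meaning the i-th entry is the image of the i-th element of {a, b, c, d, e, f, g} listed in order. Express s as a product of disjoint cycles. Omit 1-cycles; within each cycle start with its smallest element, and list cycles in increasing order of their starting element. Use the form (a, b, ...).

Iterating s from a gives a → d → c → a; that is the 3-cycle (a, d, c).
Repeating from the next unused element and collecting all non-trivial cycles gives (a, d, c)(b, f).

(a, d, c)(b, f)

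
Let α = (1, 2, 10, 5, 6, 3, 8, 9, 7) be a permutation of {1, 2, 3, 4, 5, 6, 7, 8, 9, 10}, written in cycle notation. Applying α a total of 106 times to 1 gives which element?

1 lies in the 9-cycle (1, 2, 10, 5, 6, 3, 8, 9, 7).
Powers repeat with period 9 on this cycle, and 106 mod 9 = 7, so α^106(1) = α^7(1).
Stepping 7 places around the cycle: 1 → 2 → 10 → 5 → 6 → 3 → 8 → 9.

9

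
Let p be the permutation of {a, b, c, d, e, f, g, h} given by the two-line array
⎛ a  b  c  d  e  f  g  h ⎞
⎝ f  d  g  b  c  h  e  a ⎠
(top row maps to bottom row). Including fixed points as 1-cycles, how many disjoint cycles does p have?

The cycle decomposition is (a f h)(b d)(c g e), which has 3 cycles (counting 1-cycles).

3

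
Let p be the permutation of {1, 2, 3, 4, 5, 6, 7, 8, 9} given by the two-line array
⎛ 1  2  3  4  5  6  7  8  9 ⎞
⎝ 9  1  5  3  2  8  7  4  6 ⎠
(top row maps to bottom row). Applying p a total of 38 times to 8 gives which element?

Tracing 8 → 4 → … returns to 8 after 8 steps, so 8 lies in an 8-cycle (1, 9, 6, 8, 4, 3, 5, 2).
Powers repeat with period 8 on this cycle, and 38 mod 8 = 6, so p^38(8) = p^6(8).
Advancing 6 steps from 8: 8 → 4 → 3 → 5 → 2 → 1 → 9.

9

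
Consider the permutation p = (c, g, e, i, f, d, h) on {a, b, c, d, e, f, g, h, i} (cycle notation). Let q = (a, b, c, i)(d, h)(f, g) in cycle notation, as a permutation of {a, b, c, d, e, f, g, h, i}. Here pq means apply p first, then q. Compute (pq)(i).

g

First apply p: p(i) = f, then q(f) = g. Thus (pq)(i) = g.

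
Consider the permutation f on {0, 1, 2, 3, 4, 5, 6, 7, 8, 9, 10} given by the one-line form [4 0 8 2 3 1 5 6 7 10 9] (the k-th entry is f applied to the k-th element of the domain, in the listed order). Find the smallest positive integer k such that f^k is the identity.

The disjoint-cycle form of f has cycle lengths 9, 2.
The order is lcm(9, 2) = 18.

18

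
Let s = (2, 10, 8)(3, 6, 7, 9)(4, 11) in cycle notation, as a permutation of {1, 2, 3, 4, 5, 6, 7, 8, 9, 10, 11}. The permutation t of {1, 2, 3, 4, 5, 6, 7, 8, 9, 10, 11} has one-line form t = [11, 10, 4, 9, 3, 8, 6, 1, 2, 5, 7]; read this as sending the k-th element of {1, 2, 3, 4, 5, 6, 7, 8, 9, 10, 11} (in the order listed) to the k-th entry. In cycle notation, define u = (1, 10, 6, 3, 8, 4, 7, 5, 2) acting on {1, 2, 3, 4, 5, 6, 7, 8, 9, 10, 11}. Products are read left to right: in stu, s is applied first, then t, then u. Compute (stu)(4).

Apply the permutations in order: s(4) = 11, then t(11) = 7, then u(7) = 5. So (stu)(4) = 5.

5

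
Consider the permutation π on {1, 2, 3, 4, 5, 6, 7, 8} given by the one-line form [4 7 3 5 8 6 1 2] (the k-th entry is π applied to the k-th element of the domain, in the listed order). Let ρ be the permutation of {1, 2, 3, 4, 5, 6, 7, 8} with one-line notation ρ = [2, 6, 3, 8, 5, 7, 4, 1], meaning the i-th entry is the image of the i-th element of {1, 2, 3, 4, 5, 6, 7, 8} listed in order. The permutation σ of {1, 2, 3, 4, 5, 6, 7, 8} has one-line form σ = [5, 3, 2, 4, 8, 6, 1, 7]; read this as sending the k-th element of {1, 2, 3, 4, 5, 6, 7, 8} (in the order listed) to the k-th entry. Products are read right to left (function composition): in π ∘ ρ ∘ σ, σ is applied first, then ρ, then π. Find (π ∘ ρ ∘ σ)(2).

3

Chase 2: σ(2) = 3; ρ(3) = 3; π(3) = 3. Hence (π ∘ ρ ∘ σ)(2) = 3.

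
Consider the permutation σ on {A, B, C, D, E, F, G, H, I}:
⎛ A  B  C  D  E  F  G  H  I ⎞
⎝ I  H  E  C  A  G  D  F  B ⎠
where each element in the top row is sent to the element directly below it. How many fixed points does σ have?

0

No element satisfies σ(x) = x, so there are 0 fixed points.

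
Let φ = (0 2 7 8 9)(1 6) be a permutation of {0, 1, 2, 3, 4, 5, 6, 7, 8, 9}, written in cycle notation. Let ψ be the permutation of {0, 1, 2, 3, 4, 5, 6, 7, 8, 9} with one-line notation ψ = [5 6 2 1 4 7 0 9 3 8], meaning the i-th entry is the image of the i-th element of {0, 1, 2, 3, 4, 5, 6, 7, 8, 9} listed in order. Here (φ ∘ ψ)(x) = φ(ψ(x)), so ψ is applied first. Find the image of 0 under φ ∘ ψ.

5

(φ ∘ ψ)(0) = φ(ψ(0)). ψ(0) = 5, then φ(5) = 5. So (φ ∘ ψ)(0) = 5.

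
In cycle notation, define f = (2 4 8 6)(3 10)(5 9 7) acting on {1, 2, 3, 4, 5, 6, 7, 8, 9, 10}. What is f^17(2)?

4

2 lies in the 4-cycle (2 4 8 6).
On a 4-cycle, f^4 is the identity, so f^17 = f^1 there (17 ≡ 1 mod 4).
Advancing 1 step from 2: 2 → 4.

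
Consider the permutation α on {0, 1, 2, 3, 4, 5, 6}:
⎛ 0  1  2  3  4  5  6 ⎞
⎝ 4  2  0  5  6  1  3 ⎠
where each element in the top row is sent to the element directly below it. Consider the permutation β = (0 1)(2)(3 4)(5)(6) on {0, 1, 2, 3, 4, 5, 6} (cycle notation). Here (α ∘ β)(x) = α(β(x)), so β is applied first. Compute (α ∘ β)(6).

3

β(6) = 6, then α(6) = 3; composing gives (α ∘ β)(6) = 3.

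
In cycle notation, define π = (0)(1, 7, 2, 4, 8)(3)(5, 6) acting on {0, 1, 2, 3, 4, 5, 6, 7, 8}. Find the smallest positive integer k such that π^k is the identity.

The disjoint cycles have lengths 5, 2, 1, 1.
The order of π is the least common multiple of its cycle lengths: lcm(5, 2) = 10.

10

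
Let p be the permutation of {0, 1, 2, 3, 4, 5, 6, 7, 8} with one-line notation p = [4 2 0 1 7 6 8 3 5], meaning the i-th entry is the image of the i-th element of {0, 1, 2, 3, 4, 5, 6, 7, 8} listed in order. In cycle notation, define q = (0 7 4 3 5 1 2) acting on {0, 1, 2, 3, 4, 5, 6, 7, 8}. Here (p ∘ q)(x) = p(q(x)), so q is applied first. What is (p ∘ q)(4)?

1

(p ∘ q)(4) = p(q(4)). q(4) = 3, then p(3) = 1. So (p ∘ q)(4) = 1.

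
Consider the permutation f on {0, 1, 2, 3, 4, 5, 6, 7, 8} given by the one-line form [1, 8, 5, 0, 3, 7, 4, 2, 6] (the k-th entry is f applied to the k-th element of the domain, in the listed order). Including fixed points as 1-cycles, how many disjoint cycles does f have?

The cycle decomposition is (0, 1, 8, 6, 4, 3)(2, 5, 7), which has 2 cycles (counting 1-cycles).

2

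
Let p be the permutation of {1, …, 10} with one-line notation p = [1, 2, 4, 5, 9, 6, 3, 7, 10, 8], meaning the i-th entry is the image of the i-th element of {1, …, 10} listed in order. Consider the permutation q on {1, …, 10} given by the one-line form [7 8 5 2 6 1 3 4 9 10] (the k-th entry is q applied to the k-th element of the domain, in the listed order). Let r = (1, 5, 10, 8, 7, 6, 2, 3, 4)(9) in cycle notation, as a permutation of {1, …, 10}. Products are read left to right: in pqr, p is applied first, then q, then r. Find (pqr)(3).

Chase 3: p(3) = 4; q(4) = 2; r(2) = 3. Hence (pqr)(3) = 3.

3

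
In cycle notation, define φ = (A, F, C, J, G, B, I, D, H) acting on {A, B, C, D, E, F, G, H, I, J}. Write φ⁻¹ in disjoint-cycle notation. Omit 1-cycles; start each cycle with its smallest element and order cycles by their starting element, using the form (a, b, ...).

The inverse reverses each cycle.
Reversing each cycle of φ and rotating so the smallest element leads gives (A, H, D, I, B, G, J, C, F).

(A, H, D, I, B, G, J, C, F)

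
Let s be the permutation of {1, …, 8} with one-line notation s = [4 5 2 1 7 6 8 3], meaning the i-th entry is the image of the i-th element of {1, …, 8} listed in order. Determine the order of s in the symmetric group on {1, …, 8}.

10

The disjoint-cycle form of s has cycle lengths 5, 2, 1.
The order of s is the least common multiple of its cycle lengths: lcm(5, 2) = 10.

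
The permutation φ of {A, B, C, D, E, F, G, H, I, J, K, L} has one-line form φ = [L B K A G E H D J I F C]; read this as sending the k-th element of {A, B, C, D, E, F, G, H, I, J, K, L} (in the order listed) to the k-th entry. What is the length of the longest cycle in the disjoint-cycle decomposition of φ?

9

Decomposing into disjoint cycles gives (A L C K F E G H D)(I J); the longest has length 9.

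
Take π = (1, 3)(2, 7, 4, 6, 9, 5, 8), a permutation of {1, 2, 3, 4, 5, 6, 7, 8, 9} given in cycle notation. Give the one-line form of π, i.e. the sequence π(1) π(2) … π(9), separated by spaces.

Reading each image from the cycles: 1→3, 2→7, 3→1, 4→6, 5→8, 6→9, 7→4, 8→2, 9→5.
Listing these in domain order gives 3 7 1 6 8 9 4 2 5.

3 7 1 6 8 9 4 2 5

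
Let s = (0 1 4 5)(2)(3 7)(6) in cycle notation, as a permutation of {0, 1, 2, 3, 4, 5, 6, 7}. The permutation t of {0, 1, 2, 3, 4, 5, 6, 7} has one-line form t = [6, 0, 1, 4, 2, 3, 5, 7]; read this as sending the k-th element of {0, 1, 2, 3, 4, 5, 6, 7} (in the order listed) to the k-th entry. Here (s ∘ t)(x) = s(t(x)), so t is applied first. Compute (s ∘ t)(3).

5

(s ∘ t)(3) = s(t(3)). t(3) = 4, then s(4) = 5. So (s ∘ t)(3) = 5.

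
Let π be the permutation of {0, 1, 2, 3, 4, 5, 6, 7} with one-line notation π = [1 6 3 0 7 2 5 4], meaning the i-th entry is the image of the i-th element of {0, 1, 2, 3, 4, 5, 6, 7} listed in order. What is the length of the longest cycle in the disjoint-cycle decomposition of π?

Decomposing into disjoint cycles gives (0 1 6 5 2 3)(4 7); the longest has length 6.

6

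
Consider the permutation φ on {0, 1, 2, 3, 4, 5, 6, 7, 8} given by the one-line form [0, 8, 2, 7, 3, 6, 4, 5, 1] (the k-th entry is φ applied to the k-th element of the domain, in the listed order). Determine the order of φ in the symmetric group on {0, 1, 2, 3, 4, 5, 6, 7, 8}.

The disjoint-cycle form of φ has cycle lengths 5, 2, 1, 1.
The order is lcm(5, 2) = 10.

10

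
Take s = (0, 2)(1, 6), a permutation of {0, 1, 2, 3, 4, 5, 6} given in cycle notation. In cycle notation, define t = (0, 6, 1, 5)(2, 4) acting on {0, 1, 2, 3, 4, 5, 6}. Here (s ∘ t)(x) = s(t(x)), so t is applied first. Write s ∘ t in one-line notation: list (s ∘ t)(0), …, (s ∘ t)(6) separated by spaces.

Chase each element through t then s: 0 → 6 → 1; 1 → 5 → 5; 2 → 4 → 4; 3 → 3 → 3; 4 → 2 → 0; 5 → 0 → 2; 6 → 1 → 6.
Collecting the images, s ∘ t = [1 5 4 3 0 2 6].

1 5 4 3 0 2 6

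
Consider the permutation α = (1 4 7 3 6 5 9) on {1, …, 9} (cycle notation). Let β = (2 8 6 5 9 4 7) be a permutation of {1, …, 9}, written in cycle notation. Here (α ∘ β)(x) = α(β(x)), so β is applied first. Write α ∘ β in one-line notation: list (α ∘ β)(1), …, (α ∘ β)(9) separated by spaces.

(α ∘ β)(x) = α(β(x)). Computing each image: α(β(1)) = α(1) = 4, α(β(2)) = α(8) = 8, α(β(3)) = α(3) = 6, α(β(4)) = α(7) = 3, α(β(5)) = α(9) = 1, α(β(6)) = α(5) = 9, α(β(7)) = α(2) = 2, α(β(8)) = α(6) = 5, α(β(9)) = α(4) = 7.
Hence α ∘ β = [4 8 6 3 1 9 2 5 7].

4 8 6 3 1 9 2 5 7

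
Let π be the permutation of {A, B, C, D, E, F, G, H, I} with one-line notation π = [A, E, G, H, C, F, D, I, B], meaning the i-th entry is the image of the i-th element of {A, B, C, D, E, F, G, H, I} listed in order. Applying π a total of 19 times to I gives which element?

Tracing I → B → … returns to I after 7 steps, so I lies in a 7-cycle (B, E, C, G, D, H, I).
Powers repeat with period 7 on this cycle, and 19 mod 7 = 5, so π^19(I) = π^5(I).
Stepping 5 places around the cycle: I → B → E → C → G → D.

D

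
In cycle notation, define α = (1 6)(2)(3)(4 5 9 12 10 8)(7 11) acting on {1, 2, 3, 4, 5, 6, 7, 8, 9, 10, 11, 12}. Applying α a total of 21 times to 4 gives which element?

12

4 lies in the 6-cycle (4 5 9 12 10 8).
On a 6-cycle, α^6 is the identity, so α^21 = α^3 there (21 ≡ 3 mod 6).
Advancing 3 steps from 4: 4 → 5 → 9 → 12.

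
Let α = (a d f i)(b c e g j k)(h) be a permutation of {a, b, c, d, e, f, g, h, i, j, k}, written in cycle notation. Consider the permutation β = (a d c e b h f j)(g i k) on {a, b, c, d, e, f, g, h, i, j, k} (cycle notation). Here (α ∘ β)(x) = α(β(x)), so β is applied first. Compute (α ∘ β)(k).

β(k) = g, then α(g) = j; composing gives (α ∘ β)(k) = j.

j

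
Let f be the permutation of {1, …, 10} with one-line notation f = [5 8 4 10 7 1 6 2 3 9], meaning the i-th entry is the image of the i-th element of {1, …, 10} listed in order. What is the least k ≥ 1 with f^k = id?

Writing f as disjoint cycles, the cycle lengths are 4, 4, 2.
The order of f is the least common multiple of its cycle lengths: lcm(4, 4, 2) = 4.

4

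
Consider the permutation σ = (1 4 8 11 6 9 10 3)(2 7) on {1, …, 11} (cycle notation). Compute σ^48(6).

6

6 lies in the 8-cycle (1 4 8 11 6 9 10 3).
On an 8-cycle, σ^8 is the identity, so σ^48 = σ^0 there (48 ≡ 0 mod 8).
So σ^48(6) = 6.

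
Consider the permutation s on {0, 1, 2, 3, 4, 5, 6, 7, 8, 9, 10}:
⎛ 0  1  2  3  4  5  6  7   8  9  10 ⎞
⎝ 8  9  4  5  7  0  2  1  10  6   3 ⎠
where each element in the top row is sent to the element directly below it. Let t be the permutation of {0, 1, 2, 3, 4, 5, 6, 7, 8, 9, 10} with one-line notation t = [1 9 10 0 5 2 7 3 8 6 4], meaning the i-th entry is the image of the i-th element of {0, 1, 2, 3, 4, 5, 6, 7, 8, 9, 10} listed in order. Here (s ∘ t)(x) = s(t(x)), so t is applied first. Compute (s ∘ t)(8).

10

First apply t: t(8) = 8, then s(8) = 10. Thus (s ∘ t)(8) = 10.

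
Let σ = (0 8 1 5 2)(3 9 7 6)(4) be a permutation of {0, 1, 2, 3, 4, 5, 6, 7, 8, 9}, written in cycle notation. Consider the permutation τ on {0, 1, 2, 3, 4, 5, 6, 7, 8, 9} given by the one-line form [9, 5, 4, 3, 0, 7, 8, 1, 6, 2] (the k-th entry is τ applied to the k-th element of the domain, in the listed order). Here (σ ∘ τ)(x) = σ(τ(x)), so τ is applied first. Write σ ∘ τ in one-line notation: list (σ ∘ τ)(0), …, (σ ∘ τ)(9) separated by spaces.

(σ ∘ τ)(x) = σ(τ(x)). Computing each image: σ(τ(0)) = σ(9) = 7, σ(τ(1)) = σ(5) = 2, σ(τ(2)) = σ(4) = 4, σ(τ(3)) = σ(3) = 9, σ(τ(4)) = σ(0) = 8, σ(τ(5)) = σ(7) = 6, σ(τ(6)) = σ(8) = 1, σ(τ(7)) = σ(1) = 5, σ(τ(8)) = σ(6) = 3, σ(τ(9)) = σ(2) = 0.
Hence σ ∘ τ = [7 2 4 9 8 6 1 5 3 0].

7 2 4 9 8 6 1 5 3 0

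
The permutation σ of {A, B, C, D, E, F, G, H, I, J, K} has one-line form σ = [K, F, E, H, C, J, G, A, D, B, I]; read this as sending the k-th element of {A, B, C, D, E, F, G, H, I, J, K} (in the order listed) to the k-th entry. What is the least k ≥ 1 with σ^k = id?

30

Decomposing into disjoint cycles gives cycle lengths 5, 3, 2, 1.
The order is lcm(5, 3, 2) = 30.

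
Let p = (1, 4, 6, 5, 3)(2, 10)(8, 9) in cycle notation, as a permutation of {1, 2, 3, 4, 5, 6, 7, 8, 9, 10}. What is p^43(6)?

1

6 lies in the 5-cycle (1, 4, 6, 5, 3).
Since the cycle has length 5, p^43 acts on it the same as p^3 (43 mod 5 = 3).
Stepping 3 places around the cycle: 6 → 5 → 3 → 1.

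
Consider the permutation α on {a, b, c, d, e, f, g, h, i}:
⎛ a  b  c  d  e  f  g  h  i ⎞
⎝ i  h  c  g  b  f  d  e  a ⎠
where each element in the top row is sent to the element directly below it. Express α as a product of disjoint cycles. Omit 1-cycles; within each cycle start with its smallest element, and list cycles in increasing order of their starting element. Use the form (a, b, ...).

(a, i)(b, h, e)(d, g)

Iterating α from a gives a → i → a; that is the 2-cycle (a, i).
Repeating from the next unused element and collecting all non-trivial cycles gives (a, i)(b, h, e)(d, g).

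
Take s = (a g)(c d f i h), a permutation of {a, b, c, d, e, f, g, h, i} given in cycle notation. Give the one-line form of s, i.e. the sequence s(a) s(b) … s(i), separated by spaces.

g b d f e i a c h

Each element maps to the next entry in its cycle (wrapping to the front): a↦g, b↦b, c↦d, d↦f, e↦e, f↦i, g↦a, h↦c, i↦h.
So the one-line form is g b d f e i a c h.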